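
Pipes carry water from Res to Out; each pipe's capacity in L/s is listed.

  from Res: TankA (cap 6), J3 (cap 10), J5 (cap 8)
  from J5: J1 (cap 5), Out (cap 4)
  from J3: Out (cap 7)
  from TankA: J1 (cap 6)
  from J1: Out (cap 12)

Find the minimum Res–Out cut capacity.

Augment Res→J5→Out: bottleneck 4, flow now 4.
Augment Res→J3→Out: bottleneck 7, flow now 11.
Augment Res→J5→J1→Out: bottleneck 4, flow now 15.
Augment Res→TankA→J1→Out: bottleneck 6, flow now 21.
No augmenting path remains; maximum flow = 21.
By max-flow min-cut, the minimum cut capacity equals the max flow.
In the residual graph, reachable from Res: {Res, J3}.
Min-cut edges: Res→J5 (8), Res→TankA (6), J3→Out (7); capacity 8 + 6 + 7 = 21.

21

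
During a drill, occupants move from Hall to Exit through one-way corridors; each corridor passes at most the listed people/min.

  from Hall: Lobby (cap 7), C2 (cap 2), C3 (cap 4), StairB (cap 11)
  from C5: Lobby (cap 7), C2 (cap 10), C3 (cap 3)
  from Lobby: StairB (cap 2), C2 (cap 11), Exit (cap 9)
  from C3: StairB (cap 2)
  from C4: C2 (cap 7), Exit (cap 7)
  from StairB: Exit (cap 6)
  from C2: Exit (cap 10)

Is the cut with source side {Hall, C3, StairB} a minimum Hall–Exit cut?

Given cut capacity: 7 + 2 + 6 = 15.
Augment Hall→Lobby→Exit: bottleneck 7, flow now 7.
Augment Hall→StairB→Exit: bottleneck 6, flow now 13.
Augment Hall→C2→Exit: bottleneck 2, flow now 15.
No augmenting path remains; maximum flow = 15.
Cut capacity 15 equals the max flow, so it is a minimum cut.

Yes — it is a minimum cut (capacity 15).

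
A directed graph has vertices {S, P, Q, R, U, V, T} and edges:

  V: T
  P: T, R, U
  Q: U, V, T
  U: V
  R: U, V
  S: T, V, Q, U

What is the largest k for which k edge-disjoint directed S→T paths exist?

3

Assign every edge capacity 1; by Menger, the answer equals the max flow.
Path S→T (+1); total 1.
Path S→Q→T (+1); total 2.
Path S→V→T (+1); total 3.
No residual S→T path; max flow = 3.
Certifying cut of size 3: {S→Q, S→T, V→T}.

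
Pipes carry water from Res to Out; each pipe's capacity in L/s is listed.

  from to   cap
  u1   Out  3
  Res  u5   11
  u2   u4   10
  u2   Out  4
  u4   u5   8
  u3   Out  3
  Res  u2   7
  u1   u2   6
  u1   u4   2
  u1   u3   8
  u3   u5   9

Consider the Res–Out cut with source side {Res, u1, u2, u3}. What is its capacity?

Edges leaving {Res, u1, u2, u3}: Res→u5 (11), u1→u4 (2), u1→Out (3), u2→u4 (10), u2→Out (4), u3→u5 (9), u3→Out (3).
Cut capacity = 11 + 2 + 3 + 10 + 4 + 9 + 3 = 42.

42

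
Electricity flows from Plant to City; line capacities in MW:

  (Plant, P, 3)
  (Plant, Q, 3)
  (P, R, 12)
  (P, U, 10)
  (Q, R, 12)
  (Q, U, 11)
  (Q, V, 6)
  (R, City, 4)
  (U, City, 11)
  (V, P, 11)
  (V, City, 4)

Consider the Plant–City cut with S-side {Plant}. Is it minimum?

Given cut capacity: 3 + 3 = 6.
Augment Plant→P→R→City: bottleneck 3, flow now 3.
Augment Plant→Q→R→City: bottleneck 1, flow now 4.
Augment Plant→Q→U→City: bottleneck 2, flow now 6.
No augmenting path remains; maximum flow = 6.
Cut capacity 6 equals the max flow, so it is a minimum cut.

Yes — it is a minimum cut (capacity 6).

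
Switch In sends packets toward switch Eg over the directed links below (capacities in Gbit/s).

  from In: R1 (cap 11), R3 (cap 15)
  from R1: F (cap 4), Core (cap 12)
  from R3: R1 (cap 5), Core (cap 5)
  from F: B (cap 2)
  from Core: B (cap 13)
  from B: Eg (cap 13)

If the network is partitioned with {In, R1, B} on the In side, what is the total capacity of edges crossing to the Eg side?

44

Edges leaving {In, R1, B}: In→R3 (15), R1→F (4), R1→Core (12), B→Eg (13).
Cut capacity = 15 + 4 + 12 + 13 = 44.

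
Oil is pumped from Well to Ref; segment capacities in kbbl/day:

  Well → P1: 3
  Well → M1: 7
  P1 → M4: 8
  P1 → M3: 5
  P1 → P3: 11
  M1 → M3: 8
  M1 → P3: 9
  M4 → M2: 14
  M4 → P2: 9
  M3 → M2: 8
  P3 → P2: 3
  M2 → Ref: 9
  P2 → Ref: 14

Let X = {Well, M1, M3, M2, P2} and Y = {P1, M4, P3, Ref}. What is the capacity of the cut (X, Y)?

35

Edges leaving {Well, M1, M3, M2, P2}: Well→P1 (3), M1→P3 (9), M2→Ref (9), P2→Ref (14).
Cut capacity = 3 + 9 + 9 + 14 = 35.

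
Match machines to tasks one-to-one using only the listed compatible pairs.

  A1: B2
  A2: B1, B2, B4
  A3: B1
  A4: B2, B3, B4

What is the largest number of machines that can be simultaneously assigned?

Unit-capacity flow: source→left, listed edges, right→sink; max matching = max flow.
Augmenting path A1→B2 (+1); matched 1.
Augmenting path A2→B1 (+1); matched 2.
Augmenting path A4→B3 (+1); matched 3.
Augmenting path A3→B1→A2→B4 (+1); matched 4.
No augmenting path remains; maximum matching = 4.
König certificate: {A1, A2, A3, A4} is a vertex cover of size 4 (every listed pair touches it), so no matching can be larger.

4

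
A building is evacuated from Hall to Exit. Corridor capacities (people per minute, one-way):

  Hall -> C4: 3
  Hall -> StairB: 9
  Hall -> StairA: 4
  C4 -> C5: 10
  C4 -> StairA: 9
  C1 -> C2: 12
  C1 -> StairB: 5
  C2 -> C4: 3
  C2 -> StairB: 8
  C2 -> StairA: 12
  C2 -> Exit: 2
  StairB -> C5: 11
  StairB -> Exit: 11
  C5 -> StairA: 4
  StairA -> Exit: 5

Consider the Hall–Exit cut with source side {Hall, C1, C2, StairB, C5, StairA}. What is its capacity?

24

Edges leaving {Hall, C1, C2, StairB, C5, StairA}: Hall→C4 (3), C2→C4 (3), C2→Exit (2), StairB→Exit (11), StairA→Exit (5).
Cut capacity = 3 + 3 + 2 + 11 + 5 = 24.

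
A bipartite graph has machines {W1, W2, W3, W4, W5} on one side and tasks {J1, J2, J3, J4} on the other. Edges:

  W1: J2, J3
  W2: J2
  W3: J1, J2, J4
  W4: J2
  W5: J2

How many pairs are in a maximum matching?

3

Unit-capacity flow: source→left, listed edges, right→sink; max matching = max flow.
Augmenting path W1→J2 (+1); matched 1.
Augmenting path W3→J1 (+1); matched 2.
Augmenting path W2→J2→W1→J3 (+1); matched 3.
No augmenting path remains; maximum matching = 3.
König certificate: {W1, W3, J2} is a vertex cover of size 3 (every listed pair touches it), so no matching can be larger.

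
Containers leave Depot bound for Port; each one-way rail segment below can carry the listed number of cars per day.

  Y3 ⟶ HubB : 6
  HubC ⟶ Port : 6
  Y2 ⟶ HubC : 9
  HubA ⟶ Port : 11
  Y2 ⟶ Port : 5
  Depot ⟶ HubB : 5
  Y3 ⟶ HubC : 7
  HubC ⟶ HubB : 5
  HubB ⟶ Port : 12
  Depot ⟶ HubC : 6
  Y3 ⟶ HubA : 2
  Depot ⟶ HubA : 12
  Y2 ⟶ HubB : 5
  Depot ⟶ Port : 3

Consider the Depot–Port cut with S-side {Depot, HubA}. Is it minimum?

Given cut capacity: 6 + 5 + 3 + 11 = 25.
Augment Depot→Port: bottleneck 3, flow now 3.
Augment Depot→HubC→Port: bottleneck 6, flow now 9.
Augment Depot→HubA→Port: bottleneck 11, flow now 20.
Augment Depot→HubB→Port: bottleneck 5, flow now 25.
No augmenting path remains; maximum flow = 25.
Cut capacity 25 equals the max flow, so it is a minimum cut.

Yes — it is a minimum cut (capacity 25).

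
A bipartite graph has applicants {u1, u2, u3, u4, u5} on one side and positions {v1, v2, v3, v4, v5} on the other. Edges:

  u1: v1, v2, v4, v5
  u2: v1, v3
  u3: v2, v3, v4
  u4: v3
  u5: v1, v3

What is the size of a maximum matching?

4

Unit-capacity flow: source→left, listed edges, right→sink; max matching = max flow.
Augmenting path u1→v1 (+1); matched 1.
Augmenting path u2→v3 (+1); matched 2.
Augmenting path u3→v2 (+1); matched 3.
Augmenting path u5→v1→u1→v4 (+1); matched 4.
No augmenting path remains; maximum matching = 4.
König certificate: {u1, u3, v1, v3} is a vertex cover of size 4 (every listed pair touches it), so no matching can be larger.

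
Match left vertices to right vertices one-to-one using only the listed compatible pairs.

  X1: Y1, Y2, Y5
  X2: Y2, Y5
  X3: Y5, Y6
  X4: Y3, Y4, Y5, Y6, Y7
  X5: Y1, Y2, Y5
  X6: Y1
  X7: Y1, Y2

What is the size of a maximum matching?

5

Unit-capacity flow: source→left, listed edges, right→sink; max matching = max flow.
Augmenting path X1→Y1 (+1); matched 1.
Augmenting path X2→Y2 (+1); matched 2.
Augmenting path X3→Y5 (+1); matched 3.
Augmenting path X4→Y3 (+1); matched 4.
Augmenting path X5→Y5→X3→Y6 (+1); matched 5.
No augmenting path remains; maximum matching = 5.
König certificate: {X3, X4, Y1, Y2, Y5} is a vertex cover of size 5 (every listed pair touches it), so no matching can be larger.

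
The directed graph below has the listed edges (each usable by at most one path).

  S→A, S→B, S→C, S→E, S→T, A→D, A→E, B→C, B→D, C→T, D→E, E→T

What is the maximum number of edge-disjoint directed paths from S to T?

3

Assign every edge capacity 1; by Menger, the answer equals the max flow.
Path S→T (+1); total 1.
Path S→C→T (+1); total 2.
Path S→E→T (+1); total 3.
No residual S→T path; max flow = 3.
Certifying cut of size 3: {C→T, E→T, S→T}.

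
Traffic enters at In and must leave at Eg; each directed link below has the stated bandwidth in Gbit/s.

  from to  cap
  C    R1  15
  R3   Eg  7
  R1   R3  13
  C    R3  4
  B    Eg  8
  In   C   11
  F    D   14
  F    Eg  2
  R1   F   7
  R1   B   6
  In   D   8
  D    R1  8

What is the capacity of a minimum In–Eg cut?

Augment In→C→R3→Eg: bottleneck 4, flow now 4.
Augment In→D→R1→B→Eg: bottleneck 6, flow now 10.
Augment In→D→R1→F→Eg: bottleneck 2, flow now 12.
Augment In→C→R1→R3→Eg: bottleneck 3, flow now 15.
No augmenting path remains; maximum flow = 15.
By max-flow min-cut, the minimum cut capacity equals the max flow.
In the residual graph, reachable from In: {In, D, C, R1, F, R3}.
Min-cut edges: R1→B (6), F→Eg (2), R3→Eg (7); capacity 6 + 2 + 7 = 15.

15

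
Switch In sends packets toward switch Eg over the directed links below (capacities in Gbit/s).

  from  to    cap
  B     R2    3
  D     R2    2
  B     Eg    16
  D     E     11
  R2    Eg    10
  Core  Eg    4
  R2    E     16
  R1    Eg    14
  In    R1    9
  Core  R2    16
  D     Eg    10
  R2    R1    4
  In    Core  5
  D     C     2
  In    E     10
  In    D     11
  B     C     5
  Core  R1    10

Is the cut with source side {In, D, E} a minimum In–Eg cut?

No — its capacity is 28, but the minimum cut has capacity 25.

Given cut capacity: 5 + 9 + 2 + 2 + 10 = 28.
Augment In→Core→Eg: bottleneck 4, flow now 4.
Augment In→D→Eg: bottleneck 10, flow now 14.
Augment In→R1→Eg: bottleneck 9, flow now 23.
Augment In→Core→R2→Eg: bottleneck 1, flow now 24.
Augment In→D→R2→Eg: bottleneck 1, flow now 25.
No augmenting path remains; maximum flow = 25.
In the residual graph, reachable from In: {In, E}.
Min-cut edges: In→Core (5), In→D (11), In→R1 (9); capacity 5 + 11 + 9 = 25.
Cut capacity 28 exceeds the max flow 25, so it is not minimum.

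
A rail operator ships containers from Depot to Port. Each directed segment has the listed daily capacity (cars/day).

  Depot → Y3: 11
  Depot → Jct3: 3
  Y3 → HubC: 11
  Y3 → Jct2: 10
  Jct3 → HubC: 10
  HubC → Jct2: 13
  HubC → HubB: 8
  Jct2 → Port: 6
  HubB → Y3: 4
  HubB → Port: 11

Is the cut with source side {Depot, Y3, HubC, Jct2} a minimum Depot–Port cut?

Given cut capacity: 3 + 8 + 6 = 17.
Augment Depot→Y3→Jct2→Port: bottleneck 6, flow now 6.
Augment Depot→Y3→HubC→HubB→Port: bottleneck 5, flow now 11.
Augment Depot→Jct3→HubC→HubB→Port: bottleneck 3, flow now 14.
No augmenting path remains; maximum flow = 14.
In the residual graph, reachable from Depot: {Depot}.
Min-cut edges: Depot→Y3 (11), Depot→Jct3 (3); capacity 11 + 3 = 14.
Cut capacity 17 exceeds the max flow 14, so it is not minimum.

No — its capacity is 17, but the minimum cut has capacity 14.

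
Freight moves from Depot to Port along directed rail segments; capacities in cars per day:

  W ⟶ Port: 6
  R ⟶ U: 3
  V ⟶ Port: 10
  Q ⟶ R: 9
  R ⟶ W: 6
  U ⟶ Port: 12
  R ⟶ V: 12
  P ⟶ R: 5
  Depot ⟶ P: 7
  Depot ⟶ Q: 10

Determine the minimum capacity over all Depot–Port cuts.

14

Augment Depot→P→R→U→Port: bottleneck 3, flow now 3.
Augment Depot→P→R→V→Port: bottleneck 2, flow now 5.
Augment Depot→Q→R→V→Port: bottleneck 8, flow now 13.
Augment Depot→Q→R→W→Port: bottleneck 1, flow now 14.
No augmenting path remains; maximum flow = 14.
By max-flow min-cut, the minimum cut capacity equals the max flow.
In the residual graph, reachable from Depot: {Depot, P, Q}.
Min-cut edges: P→R (5), Q→R (9); capacity 5 + 9 = 14.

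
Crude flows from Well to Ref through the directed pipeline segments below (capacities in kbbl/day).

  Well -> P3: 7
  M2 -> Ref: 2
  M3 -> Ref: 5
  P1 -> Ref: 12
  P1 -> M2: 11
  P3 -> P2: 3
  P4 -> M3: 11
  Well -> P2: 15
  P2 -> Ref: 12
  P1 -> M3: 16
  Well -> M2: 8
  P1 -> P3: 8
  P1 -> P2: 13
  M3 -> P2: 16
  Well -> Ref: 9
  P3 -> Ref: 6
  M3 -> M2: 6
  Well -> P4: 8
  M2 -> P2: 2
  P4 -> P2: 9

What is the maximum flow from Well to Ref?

34

Augment Well→Ref: bottleneck 9, flow now 9.
Augment Well→P3→Ref: bottleneck 6, flow now 15.
Augment Well→M2→Ref: bottleneck 2, flow now 17.
Augment Well→P2→Ref: bottleneck 12, flow now 29.
Augment Well→P4→M3→Ref: bottleneck 5, flow now 34.
No augmenting path remains; maximum flow = 34.
In the residual graph, reachable from Well: {Well, P4, P3, M3, M2, P2}.
Min-cut edges: Well→Ref (9), P3→Ref (6), M3→Ref (5), M2→Ref (2), P2→Ref (12); capacity 9 + 6 + 5 + 2 + 12 = 34.
This cut is saturated, so no flow can exceed 34.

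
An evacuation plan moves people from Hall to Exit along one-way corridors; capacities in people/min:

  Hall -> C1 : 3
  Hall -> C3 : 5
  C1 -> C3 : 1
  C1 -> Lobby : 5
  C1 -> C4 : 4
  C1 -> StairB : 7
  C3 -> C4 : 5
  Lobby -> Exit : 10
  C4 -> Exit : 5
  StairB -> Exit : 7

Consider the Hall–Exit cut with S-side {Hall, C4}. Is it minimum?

Given cut capacity: 3 + 5 + 5 = 13.
Augment Hall→C1→Lobby→Exit: bottleneck 3, flow now 3.
Augment Hall→C3→C4→Exit: bottleneck 5, flow now 8.
No augmenting path remains; maximum flow = 8.
In the residual graph, reachable from Hall: {Hall}.
Min-cut edges: Hall→C1 (3), Hall→C3 (5); capacity 3 + 5 = 8.
Cut capacity 13 exceeds the max flow 8, so it is not minimum.

No — its capacity is 13, but the minimum cut has capacity 8.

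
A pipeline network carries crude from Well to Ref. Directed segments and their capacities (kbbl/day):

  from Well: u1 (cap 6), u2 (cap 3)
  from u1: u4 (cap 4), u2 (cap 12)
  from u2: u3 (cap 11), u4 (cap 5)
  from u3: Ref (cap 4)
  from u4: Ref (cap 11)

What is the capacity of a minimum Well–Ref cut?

Augment Well→u1→u4→Ref: bottleneck 4, flow now 4.
Augment Well→u2→u3→Ref: bottleneck 3, flow now 7.
Augment Well→u1→u2→u3→Ref: bottleneck 1, flow now 8.
Augment Well→u1→u2→u4→Ref: bottleneck 1, flow now 9.
No augmenting path remains; maximum flow = 9.
By max-flow min-cut, the minimum cut capacity equals the max flow.
In the residual graph, reachable from Well: {Well}.
Min-cut edges: Well→u1 (6), Well→u2 (3); capacity 6 + 3 = 9.

9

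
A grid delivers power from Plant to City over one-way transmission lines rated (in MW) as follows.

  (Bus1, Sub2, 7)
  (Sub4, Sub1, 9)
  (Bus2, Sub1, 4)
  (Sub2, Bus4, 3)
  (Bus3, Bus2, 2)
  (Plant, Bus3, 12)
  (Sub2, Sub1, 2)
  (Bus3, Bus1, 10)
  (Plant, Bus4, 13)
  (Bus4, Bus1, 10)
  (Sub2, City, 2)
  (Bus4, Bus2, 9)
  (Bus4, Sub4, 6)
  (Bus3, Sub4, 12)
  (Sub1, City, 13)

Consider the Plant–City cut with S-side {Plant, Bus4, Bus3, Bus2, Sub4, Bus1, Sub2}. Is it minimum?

Given cut capacity: 4 + 9 + 2 + 2 = 17.
Augment Plant→Bus4→Bus2→Sub1→City: bottleneck 4, flow now 4.
Augment Plant→Bus4→Sub4→Sub1→City: bottleneck 6, flow now 10.
Augment Plant→Bus4→Bus1→Sub2→City: bottleneck 2, flow now 12.
Augment Plant→Bus3→Sub4→Sub1→City: bottleneck 3, flow now 15.
No augmenting path remains; maximum flow = 15.
In the residual graph, reachable from Plant: {Plant, Bus4, Bus3, Bus2, Sub4, Bus1, Sub1, Sub2}.
Min-cut edges: Sub1→City (13), Sub2→City (2); capacity 13 + 2 = 15.
Cut capacity 17 exceeds the max flow 15, so it is not minimum.

No — its capacity is 17, but the minimum cut has capacity 15.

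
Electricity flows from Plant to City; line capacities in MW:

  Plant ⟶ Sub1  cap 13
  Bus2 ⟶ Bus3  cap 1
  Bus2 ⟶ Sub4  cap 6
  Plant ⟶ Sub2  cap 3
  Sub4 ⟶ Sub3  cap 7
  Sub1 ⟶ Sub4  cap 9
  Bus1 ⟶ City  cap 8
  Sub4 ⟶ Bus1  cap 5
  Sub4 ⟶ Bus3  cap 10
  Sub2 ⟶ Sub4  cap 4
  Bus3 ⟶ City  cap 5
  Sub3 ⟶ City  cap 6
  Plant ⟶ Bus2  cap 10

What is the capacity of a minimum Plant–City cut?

16

Augment Plant→Bus2→Bus3→City: bottleneck 1, flow now 1.
Augment Plant→Sub1→Sub4→Sub3→City: bottleneck 6, flow now 7.
Augment Plant→Sub1→Sub4→Bus1→City: bottleneck 3, flow now 10.
Augment Plant→Bus2→Sub4→Bus1→City: bottleneck 2, flow now 12.
Augment Plant→Bus2→Sub4→Bus3→City: bottleneck 4, flow now 16.
No augmenting path remains; maximum flow = 16.
By max-flow min-cut, the minimum cut capacity equals the max flow.
In the residual graph, reachable from Plant: {Plant, Sub1, Bus2, Sub2, Sub4, Sub3, Bus3}.
Min-cut edges: Sub4→Bus1 (5), Sub3→City (6), Bus3→City (5); capacity 5 + 6 + 5 = 16.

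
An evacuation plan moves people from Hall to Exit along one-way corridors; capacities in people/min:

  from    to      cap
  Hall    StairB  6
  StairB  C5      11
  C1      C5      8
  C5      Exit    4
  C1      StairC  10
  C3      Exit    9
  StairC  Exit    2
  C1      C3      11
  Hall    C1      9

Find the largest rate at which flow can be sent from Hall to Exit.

Augment Hall→C1→C5→Exit: bottleneck 4, flow now 4.
Augment Hall→C1→C3→Exit: bottleneck 5, flow now 9.
Augment Hall→StairB→C5→C1→C3→Exit: bottleneck 4, flow now 13. (uses reverse residual edge)
No augmenting path remains; maximum flow = 13.
In the residual graph, reachable from Hall: {Hall, StairB, C5}.
Min-cut edges: Hall→C1 (9), C5→Exit (4); capacity 9 + 4 = 13.
This cut is saturated, so no flow can exceed 13.

13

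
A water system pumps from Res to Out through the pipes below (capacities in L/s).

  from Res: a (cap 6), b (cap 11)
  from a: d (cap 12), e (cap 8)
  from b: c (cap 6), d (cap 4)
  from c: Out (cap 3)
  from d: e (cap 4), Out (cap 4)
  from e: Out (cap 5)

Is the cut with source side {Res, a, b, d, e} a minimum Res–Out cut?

No — its capacity is 15, but the minimum cut has capacity 12.

Given cut capacity: 6 + 4 + 5 = 15.
Augment Res→a→d→Out: bottleneck 4, flow now 4.
Augment Res→a→e→Out: bottleneck 2, flow now 6.
Augment Res→b→c→Out: bottleneck 3, flow now 9.
Augment Res→b→d→e→Out: bottleneck 3, flow now 12.
No augmenting path remains; maximum flow = 12.
In the residual graph, reachable from Res: {Res, a, b, c, d, e}.
Min-cut edges: c→Out (3), d→Out (4), e→Out (5); capacity 3 + 4 + 5 = 12.
Cut capacity 15 exceeds the max flow 12, so it is not minimum.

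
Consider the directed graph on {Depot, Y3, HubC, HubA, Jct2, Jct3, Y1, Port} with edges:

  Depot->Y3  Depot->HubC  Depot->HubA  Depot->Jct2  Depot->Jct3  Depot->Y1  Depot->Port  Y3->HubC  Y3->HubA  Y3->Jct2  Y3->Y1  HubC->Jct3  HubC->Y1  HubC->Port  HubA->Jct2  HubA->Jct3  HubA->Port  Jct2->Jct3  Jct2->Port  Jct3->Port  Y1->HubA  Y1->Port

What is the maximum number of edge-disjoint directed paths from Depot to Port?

6

Assign every edge capacity 1; by Menger, the answer equals the max flow.
Path Depot→Port (+1); total 1.
Path Depot→HubC→Port (+1); total 2.
Path Depot→HubA→Port (+1); total 3.
Path Depot→Jct2→Port (+1); total 4.
Path Depot→Jct3→Port (+1); total 5.
Path Depot→Y1→Port (+1); total 6.
No residual Depot→Port path; max flow = 6.
Certifying cut of size 6: {Depot→Port, HubA→Port, HubC→Port, Jct2→Port, Jct3→Port, Y1→Port}.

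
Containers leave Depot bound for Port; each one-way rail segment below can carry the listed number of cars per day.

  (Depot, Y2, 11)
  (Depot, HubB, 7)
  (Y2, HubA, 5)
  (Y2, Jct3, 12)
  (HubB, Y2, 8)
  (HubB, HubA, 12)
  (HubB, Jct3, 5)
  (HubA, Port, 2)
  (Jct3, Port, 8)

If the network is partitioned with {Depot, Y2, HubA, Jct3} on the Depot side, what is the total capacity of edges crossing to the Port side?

Edges leaving {Depot, Y2, HubA, Jct3}: Depot→HubB (7), HubA→Port (2), Jct3→Port (8).
Cut capacity = 7 + 2 + 8 = 17.

17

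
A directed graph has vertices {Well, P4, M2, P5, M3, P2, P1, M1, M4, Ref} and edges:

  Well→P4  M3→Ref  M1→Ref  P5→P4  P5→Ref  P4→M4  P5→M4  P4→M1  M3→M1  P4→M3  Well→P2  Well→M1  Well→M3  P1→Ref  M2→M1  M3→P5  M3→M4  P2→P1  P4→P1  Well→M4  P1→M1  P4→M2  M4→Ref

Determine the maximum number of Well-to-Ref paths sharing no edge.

Assign every edge capacity 1; by Menger, the answer equals the max flow.
Augment Well→M3→Ref (+1); total 1.
Augment Well→M1→Ref (+1); total 2.
Augment Well→M4→Ref (+1); total 3.
Augment Well→P4→P1→Ref (+1); total 4.
Augment Well→P2→P1→P4→M3→P5→Ref (+1); total 5. (traverses P4→P1 backwards in the residual graph, cancelling flow on it)
After the cancellation the 5 edge-disjoint paths are: Well→P4→M3→P5→Ref; Well→M3→Ref; Well→P2→P1→Ref; Well→M1→Ref; Well→M4→Ref.
No residual Well→Ref path; max flow = 5.
Certifying cut of size 5: {Well→M1, Well→M3, Well→M4, Well→P2, Well→P4}.

5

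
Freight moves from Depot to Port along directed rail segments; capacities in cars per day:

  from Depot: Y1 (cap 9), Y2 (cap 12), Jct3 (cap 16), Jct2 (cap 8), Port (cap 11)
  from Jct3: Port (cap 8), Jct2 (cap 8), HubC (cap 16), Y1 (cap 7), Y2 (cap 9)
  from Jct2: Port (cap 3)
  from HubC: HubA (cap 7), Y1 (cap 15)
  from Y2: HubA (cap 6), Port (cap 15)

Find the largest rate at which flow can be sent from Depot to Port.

37

Augment Depot→Port: bottleneck 11, flow now 11.
Augment Depot→Jct3→Port: bottleneck 8, flow now 19.
Augment Depot→Jct2→Port: bottleneck 3, flow now 22.
Augment Depot→Y2→Port: bottleneck 12, flow now 34.
Augment Depot→Jct3→Y2→Port: bottleneck 3, flow now 37.
No augmenting path remains; maximum flow = 37.
In the residual graph, reachable from Depot: {Depot, Jct3, Jct2, HubC, Y2, HubA, Y1}.
Min-cut edges: Depot→Port (11), Jct3→Port (8), Jct2→Port (3), Y2→Port (15); capacity 11 + 8 + 3 + 15 = 37.
This cut is saturated, so no flow can exceed 37.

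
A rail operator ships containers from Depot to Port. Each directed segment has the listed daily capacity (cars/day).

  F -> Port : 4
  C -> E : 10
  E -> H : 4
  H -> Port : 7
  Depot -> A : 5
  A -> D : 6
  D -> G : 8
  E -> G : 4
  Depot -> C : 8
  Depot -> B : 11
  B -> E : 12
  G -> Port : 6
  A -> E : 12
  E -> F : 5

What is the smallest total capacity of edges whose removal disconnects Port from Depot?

14

Augment Depot→A→D→G→Port: bottleneck 5, flow now 5.
Augment Depot→B→E→F→Port: bottleneck 4, flow now 9.
Augment Depot→B→E→G→Port: bottleneck 1, flow now 10.
Augment Depot→B→E→H→Port: bottleneck 4, flow now 14.
No augmenting path remains; maximum flow = 14.
By max-flow min-cut, the minimum cut capacity equals the max flow.
In the residual graph, reachable from Depot: {Depot, A, B, C, D, E, F, G}.
Min-cut edges: E→H (4), F→Port (4), G→Port (6); capacity 4 + 4 + 6 = 14.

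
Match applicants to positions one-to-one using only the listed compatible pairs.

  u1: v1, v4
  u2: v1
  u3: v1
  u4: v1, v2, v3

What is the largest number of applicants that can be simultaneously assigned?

3

Unit-capacity flow: source→left, listed edges, right→sink; max matching = max flow.
Augmenting path u1→v1 (+1); matched 1.
Augmenting path u4→v2 (+1); matched 2.
Augmenting path u2→v1→u1→v4 (+1); matched 3.
No augmenting path remains; maximum matching = 3.
König certificate: {u1, u4, v1} is a vertex cover of size 3 (every listed pair touches it), so no matching can be larger.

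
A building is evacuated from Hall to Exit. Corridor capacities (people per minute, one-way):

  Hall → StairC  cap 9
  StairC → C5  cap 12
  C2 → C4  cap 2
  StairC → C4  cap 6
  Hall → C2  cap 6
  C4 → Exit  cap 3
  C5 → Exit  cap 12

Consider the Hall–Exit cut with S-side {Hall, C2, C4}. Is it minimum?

Given cut capacity: 9 + 3 = 12.
Augment Hall→StairC→C5→Exit: bottleneck 9, flow now 9.
Augment Hall→C2→C4→Exit: bottleneck 2, flow now 11.
No augmenting path remains; maximum flow = 11.
In the residual graph, reachable from Hall: {Hall, C2}.
Min-cut edges: Hall→StairC (9), C2→C4 (2); capacity 9 + 2 = 11.
Cut capacity 12 exceeds the max flow 11, so it is not minimum.

No — its capacity is 12, but the minimum cut has capacity 11.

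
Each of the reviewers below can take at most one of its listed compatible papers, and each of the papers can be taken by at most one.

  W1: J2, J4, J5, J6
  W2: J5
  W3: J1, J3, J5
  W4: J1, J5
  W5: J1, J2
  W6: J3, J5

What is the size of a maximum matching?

5

Unit-capacity flow: source→left, listed edges, right→sink; max matching = max flow.
Augmenting path W1→J2 (+1); matched 1.
Augmenting path W2→J5 (+1); matched 2.
Augmenting path W3→J1 (+1); matched 3.
Augmenting path W6→J3 (+1); matched 4.
Augmenting path W5→J2→W1→J4 (+1); matched 5.
No augmenting path remains; maximum matching = 5.
König certificate: {W1, W5, J1, J3, J5} is a vertex cover of size 5 (every listed pair touches it), so no matching can be larger.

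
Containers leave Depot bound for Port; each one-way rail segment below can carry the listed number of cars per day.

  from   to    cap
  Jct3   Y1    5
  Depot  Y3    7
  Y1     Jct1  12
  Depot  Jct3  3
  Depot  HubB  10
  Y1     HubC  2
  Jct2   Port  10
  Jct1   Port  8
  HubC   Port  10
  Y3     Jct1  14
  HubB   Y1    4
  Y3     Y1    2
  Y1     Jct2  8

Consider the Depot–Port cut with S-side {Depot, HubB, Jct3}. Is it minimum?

Given cut capacity: 7 + 4 + 5 = 16.
Augment Depot→Y3→Jct1→Port: bottleneck 7, flow now 7.
Augment Depot→HubB→Y1→Jct1→Port: bottleneck 1, flow now 8.
Augment Depot→HubB→Y1→HubC→Port: bottleneck 2, flow now 10.
Augment Depot→HubB→Y1→Jct2→Port: bottleneck 1, flow now 11.
Augment Depot→Jct3→Y1→Jct2→Port: bottleneck 3, flow now 14.
No augmenting path remains; maximum flow = 14.
In the residual graph, reachable from Depot: {Depot, HubB}.
Min-cut edges: Depot→Jct3 (3), Depot→Y3 (7), HubB→Y1 (4); capacity 3 + 7 + 4 = 14.
Cut capacity 16 exceeds the max flow 14, so it is not minimum.

No — its capacity is 16, but the minimum cut has capacity 14.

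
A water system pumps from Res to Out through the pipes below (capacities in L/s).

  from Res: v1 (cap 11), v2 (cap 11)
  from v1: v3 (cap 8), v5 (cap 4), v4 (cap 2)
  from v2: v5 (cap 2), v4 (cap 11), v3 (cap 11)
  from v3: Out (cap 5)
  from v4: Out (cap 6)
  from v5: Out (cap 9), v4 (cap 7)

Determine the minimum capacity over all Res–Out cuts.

17

Augment Res→v1→v3→Out: bottleneck 5, flow now 5.
Augment Res→v1→v4→Out: bottleneck 2, flow now 7.
Augment Res→v1→v5→Out: bottleneck 4, flow now 11.
Augment Res→v2→v4→Out: bottleneck 4, flow now 15.
Augment Res→v2→v5→Out: bottleneck 2, flow now 17.
No augmenting path remains; maximum flow = 17.
By max-flow min-cut, the minimum cut capacity equals the max flow.
In the residual graph, reachable from Res: {Res, v1, v2, v3, v4}.
Min-cut edges: v1→v5 (4), v2→v5 (2), v3→Out (5), v4→Out (6); capacity 4 + 2 + 5 + 6 = 17.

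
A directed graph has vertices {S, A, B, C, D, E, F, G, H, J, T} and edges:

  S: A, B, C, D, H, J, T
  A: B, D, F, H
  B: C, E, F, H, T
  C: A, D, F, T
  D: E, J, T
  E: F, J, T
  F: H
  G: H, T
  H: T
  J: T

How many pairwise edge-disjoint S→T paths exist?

7

Assign every edge capacity 1; by Menger, the answer equals the max flow.
Path S→T (+1); total 1.
Path S→B→T (+1); total 2.
Path S→C→T (+1); total 3.
Path S→D→T (+1); total 4.
Path S→H→T (+1); total 5.
Path S→J→T (+1); total 6.
Path S→A→B→E→T (+1); total 7.
No residual S→T path; max flow = 7.
Certifying cut of size 7: {S→A, S→B, S→C, S→D, S→H, S→J, S→T}.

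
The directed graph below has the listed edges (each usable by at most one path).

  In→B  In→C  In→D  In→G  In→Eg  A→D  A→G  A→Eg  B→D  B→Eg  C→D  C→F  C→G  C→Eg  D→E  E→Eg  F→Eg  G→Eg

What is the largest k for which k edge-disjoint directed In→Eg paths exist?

Assign every edge capacity 1; by Menger, the answer equals the max flow.
Path In→Eg (+1); total 1.
Path In→B→Eg (+1); total 2.
Path In→C→Eg (+1); total 3.
Path In→G→Eg (+1); total 4.
Path In→D→E→Eg (+1); total 5.
No residual In→Eg path; max flow = 5.
Certifying cut of size 5: {In→B, In→C, In→D, In→Eg, In→G}.

5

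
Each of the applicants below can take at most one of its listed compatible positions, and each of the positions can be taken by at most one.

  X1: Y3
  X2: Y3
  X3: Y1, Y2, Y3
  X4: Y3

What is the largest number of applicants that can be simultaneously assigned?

2

Unit-capacity flow: source→left, listed edges, right→sink; max matching = max flow.
Augmenting path X1→Y3 (+1); matched 1.
Augmenting path X3→Y1 (+1); matched 2.
No augmenting path remains; maximum matching = 2.
König certificate: {X3, Y3} is a vertex cover of size 2 (every listed pair touches it), so no matching can be larger.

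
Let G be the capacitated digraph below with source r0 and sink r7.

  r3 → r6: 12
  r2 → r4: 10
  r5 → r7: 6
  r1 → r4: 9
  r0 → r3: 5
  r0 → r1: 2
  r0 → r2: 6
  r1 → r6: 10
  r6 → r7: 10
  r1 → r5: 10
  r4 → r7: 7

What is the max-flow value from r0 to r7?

Augment r0→r1→r4→r7: bottleneck 2, flow now 2.
Augment r0→r2→r4→r7: bottleneck 5, flow now 7.
Augment r0→r3→r6→r7: bottleneck 5, flow now 12.
Augment r0→r2→r4→r1→r5→r7: bottleneck 1, flow now 13. (uses reverse residual edge)
No augmenting path remains; maximum flow = 13.
In the residual graph, reachable from r0: {r0}.
Min-cut edges: r0→r1 (2), r0→r2 (6), r0→r3 (5); capacity 2 + 6 + 5 = 13.
This cut is saturated, so no flow can exceed 13.

13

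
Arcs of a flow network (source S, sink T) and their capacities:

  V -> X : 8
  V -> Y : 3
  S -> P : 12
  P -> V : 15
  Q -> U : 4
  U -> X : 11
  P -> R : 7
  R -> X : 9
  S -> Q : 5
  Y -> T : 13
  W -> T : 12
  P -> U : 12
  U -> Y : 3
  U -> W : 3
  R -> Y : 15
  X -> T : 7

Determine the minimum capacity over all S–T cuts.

Augment S→P→R→X→T: bottleneck 7, flow now 7.
Augment S→P→U→W→T: bottleneck 3, flow now 10.
Augment S→P→U→Y→T: bottleneck 2, flow now 12.
Augment S→Q→U→Y→T: bottleneck 1, flow now 13.
Augment S→Q→U→P→V→Y→T: bottleneck 3, flow now 16. (uses reverse residual edge)
No augmenting path remains; maximum flow = 16.
By max-flow min-cut, the minimum cut capacity equals the max flow.
In the residual graph, reachable from S: {S, Q}.
Min-cut edges: S→P (12), Q→U (4); capacity 12 + 4 = 16.

16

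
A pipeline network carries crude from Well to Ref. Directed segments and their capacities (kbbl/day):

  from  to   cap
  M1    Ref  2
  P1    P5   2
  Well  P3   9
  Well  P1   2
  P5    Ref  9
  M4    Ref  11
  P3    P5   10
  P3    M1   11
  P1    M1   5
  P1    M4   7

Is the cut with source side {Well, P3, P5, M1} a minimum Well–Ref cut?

No — its capacity is 13, but the minimum cut has capacity 11.

Given cut capacity: 2 + 9 + 2 = 13.
Augment Well→P3→P5→Ref: bottleneck 9, flow now 9.
Augment Well→P1→M1→Ref: bottleneck 2, flow now 11.
No augmenting path remains; maximum flow = 11.
In the residual graph, reachable from Well: {Well}.
Min-cut edges: Well→P3 (9), Well→P1 (2); capacity 9 + 2 = 11.
Cut capacity 13 exceeds the max flow 11, so it is not minimum.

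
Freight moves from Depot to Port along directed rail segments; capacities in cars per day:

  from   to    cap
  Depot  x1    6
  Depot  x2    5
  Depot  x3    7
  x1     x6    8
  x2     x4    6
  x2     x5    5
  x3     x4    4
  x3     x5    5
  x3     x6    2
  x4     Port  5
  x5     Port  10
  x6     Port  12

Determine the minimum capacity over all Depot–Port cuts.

Augment Depot→x1→x6→Port: bottleneck 6, flow now 6.
Augment Depot→x2→x4→Port: bottleneck 5, flow now 11.
Augment Depot→x3→x5→Port: bottleneck 5, flow now 16.
Augment Depot→x3→x6→Port: bottleneck 2, flow now 18.
No augmenting path remains; maximum flow = 18.
By max-flow min-cut, the minimum cut capacity equals the max flow.
In the residual graph, reachable from Depot: {Depot}.
Min-cut edges: Depot→x1 (6), Depot→x2 (5), Depot→x3 (7); capacity 6 + 5 + 7 = 18.

18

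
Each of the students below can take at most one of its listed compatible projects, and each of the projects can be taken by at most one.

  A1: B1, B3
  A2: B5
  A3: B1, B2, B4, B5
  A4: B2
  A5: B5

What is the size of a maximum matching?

4

Unit-capacity flow: source→left, listed edges, right→sink; max matching = max flow.
Augmenting path A1→B1 (+1); matched 1.
Augmenting path A2→B5 (+1); matched 2.
Augmenting path A3→B2 (+1); matched 3.
Augmenting path A4→B2→A3→B4 (+1); matched 4.
No augmenting path remains; maximum matching = 4.
König certificate: {A1, A3, A4, B5} is a vertex cover of size 4 (every listed pair touches it), so no matching can be larger.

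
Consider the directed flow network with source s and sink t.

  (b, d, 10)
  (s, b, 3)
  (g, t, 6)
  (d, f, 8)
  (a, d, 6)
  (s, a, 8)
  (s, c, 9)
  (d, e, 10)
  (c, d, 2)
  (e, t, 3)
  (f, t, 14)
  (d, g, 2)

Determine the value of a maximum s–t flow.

Augment s→a→d→e→t: bottleneck 3, flow now 3.
Augment s→a→d→f→t: bottleneck 3, flow now 6.
Augment s→b→d→f→t: bottleneck 3, flow now 9.
Augment s→c→d→f→t: bottleneck 2, flow now 11.
No augmenting path remains; maximum flow = 11.
In the residual graph, reachable from s: {s, a, c}.
Min-cut edges: s→b (3), a→d (6), c→d (2); capacity 3 + 6 + 2 = 11.
This cut is saturated, so no flow can exceed 11.

11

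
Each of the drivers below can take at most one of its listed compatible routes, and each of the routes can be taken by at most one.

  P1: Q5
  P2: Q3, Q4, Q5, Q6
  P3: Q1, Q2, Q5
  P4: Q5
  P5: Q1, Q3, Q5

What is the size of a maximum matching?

Unit-capacity flow: source→left, listed edges, right→sink; max matching = max flow.
Augmenting path P1→Q5 (+1); matched 1.
Augmenting path P2→Q3 (+1); matched 2.
Augmenting path P3→Q1 (+1); matched 3.
Augmenting path P5→Q1→P3→Q2 (+1); matched 4.
No augmenting path remains; maximum matching = 4.
König certificate: {P2, P3, P5, Q5} is a vertex cover of size 4 (every listed pair touches it), so no matching can be larger.

4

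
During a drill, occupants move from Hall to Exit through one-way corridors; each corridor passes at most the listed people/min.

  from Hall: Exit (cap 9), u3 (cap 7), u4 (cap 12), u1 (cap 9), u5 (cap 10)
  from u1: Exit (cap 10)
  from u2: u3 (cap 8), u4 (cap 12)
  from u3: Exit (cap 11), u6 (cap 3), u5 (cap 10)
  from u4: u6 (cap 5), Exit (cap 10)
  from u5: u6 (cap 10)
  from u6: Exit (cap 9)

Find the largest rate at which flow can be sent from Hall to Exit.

44

Augment Hall→Exit: bottleneck 9, flow now 9.
Augment Hall→u1→Exit: bottleneck 9, flow now 18.
Augment Hall→u3→Exit: bottleneck 7, flow now 25.
Augment Hall→u4→Exit: bottleneck 10, flow now 35.
Augment Hall→u4→u6→Exit: bottleneck 2, flow now 37.
Augment Hall→u5→u6→Exit: bottleneck 7, flow now 44.
No augmenting path remains; maximum flow = 44.
In the residual graph, reachable from Hall: {Hall, u4, u5, u6}.
Min-cut edges: Hall→u1 (9), Hall→u3 (7), Hall→Exit (9), u4→Exit (10), u6→Exit (9); capacity 9 + 7 + 9 + 10 + 9 = 44.
This cut is saturated, so no flow can exceed 44.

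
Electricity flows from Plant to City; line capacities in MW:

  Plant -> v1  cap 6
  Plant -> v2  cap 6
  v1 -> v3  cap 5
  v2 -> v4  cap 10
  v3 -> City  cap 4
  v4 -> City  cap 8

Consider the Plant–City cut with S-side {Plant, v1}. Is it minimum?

No — its capacity is 11, but the minimum cut has capacity 10.

Given cut capacity: 6 + 5 = 11.
Augment Plant→v1→v3→City: bottleneck 4, flow now 4.
Augment Plant→v2→v4→City: bottleneck 6, flow now 10.
No augmenting path remains; maximum flow = 10.
In the residual graph, reachable from Plant: {Plant, v1, v3}.
Min-cut edges: Plant→v2 (6), v3→City (4); capacity 6 + 4 = 10.
Cut capacity 11 exceeds the max flow 10, so it is not minimum.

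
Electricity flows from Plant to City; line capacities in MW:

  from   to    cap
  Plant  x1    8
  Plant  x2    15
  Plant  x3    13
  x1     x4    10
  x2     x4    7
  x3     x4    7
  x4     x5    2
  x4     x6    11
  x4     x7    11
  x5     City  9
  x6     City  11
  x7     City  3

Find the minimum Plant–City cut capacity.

16

Augment Plant→x1→x4→x5→City: bottleneck 2, flow now 2.
Augment Plant→x1→x4→x6→City: bottleneck 6, flow now 8.
Augment Plant→x2→x4→x6→City: bottleneck 5, flow now 13.
Augment Plant→x2→x4→x7→City: bottleneck 2, flow now 15.
Augment Plant→x3→x4→x7→City: bottleneck 1, flow now 16.
No augmenting path remains; maximum flow = 16.
By max-flow min-cut, the minimum cut capacity equals the max flow.
In the residual graph, reachable from Plant: {Plant, x1, x2, x3, x4, x7}.
Min-cut edges: x4→x5 (2), x4→x6 (11), x7→City (3); capacity 2 + 11 + 3 = 16.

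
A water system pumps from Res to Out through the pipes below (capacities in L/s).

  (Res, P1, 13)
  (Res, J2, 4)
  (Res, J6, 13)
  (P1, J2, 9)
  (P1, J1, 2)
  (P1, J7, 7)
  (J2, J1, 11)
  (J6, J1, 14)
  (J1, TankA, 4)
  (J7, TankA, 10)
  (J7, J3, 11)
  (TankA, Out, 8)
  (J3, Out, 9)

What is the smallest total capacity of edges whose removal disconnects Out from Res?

Augment Res→P1→J1→TankA→Out: bottleneck 2, flow now 2.
Augment Res→P1→J7→TankA→Out: bottleneck 6, flow now 8.
Augment Res→P1→J7→J3→Out: bottleneck 1, flow now 9.
Augment Res→J2→J1→TankA→J7→J3→Out: bottleneck 2, flow now 11. (uses reverse residual edge)
No augmenting path remains; maximum flow = 11.
By max-flow min-cut, the minimum cut capacity equals the max flow.
In the residual graph, reachable from Res: {Res, P1, J2, J6, J1}.
Min-cut edges: P1→J7 (7), J1→TankA (4); capacity 7 + 4 = 11.

11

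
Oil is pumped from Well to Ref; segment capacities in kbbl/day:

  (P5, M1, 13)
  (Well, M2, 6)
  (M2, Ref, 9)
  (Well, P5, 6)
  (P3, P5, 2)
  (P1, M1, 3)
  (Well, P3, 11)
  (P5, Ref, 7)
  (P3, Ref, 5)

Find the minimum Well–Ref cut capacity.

Augment Well→P5→Ref: bottleneck 6, flow now 6.
Augment Well→P3→Ref: bottleneck 5, flow now 11.
Augment Well→M2→Ref: bottleneck 6, flow now 17.
Augment Well→P3→P5→Ref: bottleneck 1, flow now 18.
No augmenting path remains; maximum flow = 18.
By max-flow min-cut, the minimum cut capacity equals the max flow.
In the residual graph, reachable from Well: {Well, P5, P3, M1}.
Min-cut edges: Well→M2 (6), P5→Ref (7), P3→Ref (5); capacity 6 + 7 + 5 = 18.

18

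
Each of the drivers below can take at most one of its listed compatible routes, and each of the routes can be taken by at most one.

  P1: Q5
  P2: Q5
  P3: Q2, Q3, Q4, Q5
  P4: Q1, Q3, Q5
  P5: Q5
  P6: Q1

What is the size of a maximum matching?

4

Unit-capacity flow: source→left, listed edges, right→sink; max matching = max flow.
Augmenting path P1→Q5 (+1); matched 1.
Augmenting path P3→Q2 (+1); matched 2.
Augmenting path P4→Q1 (+1); matched 3.
Augmenting path P6→Q1→P4→Q3 (+1); matched 4.
No augmenting path remains; maximum matching = 4.
König certificate: {P3, P4, P6, Q5} is a vertex cover of size 4 (every listed pair touches it), so no matching can be larger.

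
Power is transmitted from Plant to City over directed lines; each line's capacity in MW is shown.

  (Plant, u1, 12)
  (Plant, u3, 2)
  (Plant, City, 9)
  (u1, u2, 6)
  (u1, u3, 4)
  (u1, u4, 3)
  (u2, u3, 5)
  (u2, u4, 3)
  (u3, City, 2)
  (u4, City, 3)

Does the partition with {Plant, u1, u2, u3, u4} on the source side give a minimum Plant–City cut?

Yes — it is a minimum cut (capacity 14).

Given cut capacity: 9 + 2 + 3 = 14.
Augment Plant→City: bottleneck 9, flow now 9.
Augment Plant→u3→City: bottleneck 2, flow now 11.
Augment Plant→u1→u4→City: bottleneck 3, flow now 14.
No augmenting path remains; maximum flow = 14.
Cut capacity 14 equals the max flow, so it is a minimum cut.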